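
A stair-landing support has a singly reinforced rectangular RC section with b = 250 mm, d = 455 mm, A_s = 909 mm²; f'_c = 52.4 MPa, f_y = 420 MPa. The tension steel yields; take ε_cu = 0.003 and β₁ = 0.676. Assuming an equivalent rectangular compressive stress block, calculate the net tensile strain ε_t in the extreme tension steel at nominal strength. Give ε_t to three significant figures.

a = A_s f_y/(0.85 f'_c b) = 34.29 mm.
β₁ = 0.676, so c = a/β₁ = 34.29/0.676 = 50.72 mm.
From the linear strain diagram with ε_cu = 0.003: ε_t = 0.003 (d − c)/c = 0.003 × (455 − 50.72)/50.72 = 0.0239.
Since ε_t ≥ 0.005, the section is tension-controlled.

ε_t ≈ 0.0239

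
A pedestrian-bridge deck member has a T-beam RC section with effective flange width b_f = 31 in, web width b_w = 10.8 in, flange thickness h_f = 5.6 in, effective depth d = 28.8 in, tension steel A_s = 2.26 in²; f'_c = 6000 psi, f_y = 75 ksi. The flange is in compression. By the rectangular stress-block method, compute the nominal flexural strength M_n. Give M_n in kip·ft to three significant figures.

Tension: T = A_s f_y = 2.26 × 75 = 169.5 kips.
Try a within the flange: a = T/(0.85 f'_c b_f) = 169.5/(0.85 × 6 × 31) = 1.072 in.
Since a = 1.072 ≤ h_f = 5.6 in, the stress block lies entirely in the flange; analyse as a rectangular beam of width b_f.
M_n = T(d − a/2) = 169.5 × (28.8 − 0.536) = 4790.7 kip·in.
M_n = 4790.7/12 = 399.23 kip·ft.

M_n ≈ 399 kip·ft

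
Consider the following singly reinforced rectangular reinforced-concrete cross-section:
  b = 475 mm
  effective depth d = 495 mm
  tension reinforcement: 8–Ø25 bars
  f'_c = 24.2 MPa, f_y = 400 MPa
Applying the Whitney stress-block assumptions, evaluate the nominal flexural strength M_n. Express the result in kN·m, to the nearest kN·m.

A_s = 8 × 491 = 3928 mm².
T = A_s f_y = 3928 × 400 = 1571200 N = 1571.2 kN.
From C = T: a = T/(0.85 f'_c b) = 1571200/(0.85 × 24.2 × 475) = 160.81 mm.
M_n = T(d − a/2) = 1571.2 kN × (495 − 80.405) mm = 651.41 kN·m.

M_n ≈ 651 kN·m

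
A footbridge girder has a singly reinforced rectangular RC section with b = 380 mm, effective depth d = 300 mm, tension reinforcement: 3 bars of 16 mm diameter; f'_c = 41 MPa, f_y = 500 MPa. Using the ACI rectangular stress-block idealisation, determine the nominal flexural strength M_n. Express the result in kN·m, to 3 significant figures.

M_n ≈ 87.0 kN·m

A_s = 3 × 201 = 603 mm².
T = A_s f_y = 603 × 500 = 301500 N = 301.5 kN.
From C = T: a = T/(0.85 f'_c b) = 301500/(0.85 × 41 × 380) = 22.77 mm.
M_n = T(d − a/2) = 301.5 kN × (300 − 11.385) mm = 87.02 kN·m.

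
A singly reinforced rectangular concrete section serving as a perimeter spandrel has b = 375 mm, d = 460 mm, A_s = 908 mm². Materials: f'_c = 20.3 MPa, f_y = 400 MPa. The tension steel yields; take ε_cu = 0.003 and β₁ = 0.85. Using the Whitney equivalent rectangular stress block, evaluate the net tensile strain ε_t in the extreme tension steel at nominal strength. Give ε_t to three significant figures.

ε_t ≈ 0.0179

a = A_s f_y/(0.85 f'_c b) = 56.13 mm.
β₁ = 0.85, so c = a/β₁ = 56.13/0.85 = 66.04 mm.
From the linear strain diagram with ε_cu = 0.003: ε_t = 0.003 (d − c)/c = 0.003 × (460 − 66.04)/66.04 = 0.0179.
Since ε_t ≥ 0.005, the section is tension-controlled.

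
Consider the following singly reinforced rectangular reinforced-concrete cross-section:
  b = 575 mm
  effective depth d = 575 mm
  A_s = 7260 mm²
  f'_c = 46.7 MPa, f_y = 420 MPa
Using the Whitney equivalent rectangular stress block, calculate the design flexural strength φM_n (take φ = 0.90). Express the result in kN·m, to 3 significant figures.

T = A_s f_y = 7260 × 420 = 3049200 N = 3049.2 kN.
From C = T: a = T/(0.85 f'_c b) = 3049200/(0.85 × 46.7 × 575) = 133.59 mm.
M_n = T(d − a/2) = 3049.2 kN × (575 − 66.795) mm = 1549.62 kN·m.
φM_n = 0.90 × 1549.62 = 1394.66 kN·m.

φM_n ≈ 1390 kN·m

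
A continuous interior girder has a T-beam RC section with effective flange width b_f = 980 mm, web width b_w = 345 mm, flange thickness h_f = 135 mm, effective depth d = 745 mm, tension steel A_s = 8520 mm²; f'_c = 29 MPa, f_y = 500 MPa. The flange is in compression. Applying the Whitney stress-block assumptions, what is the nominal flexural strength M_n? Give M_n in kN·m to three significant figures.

Tension: T = A_s f_y = 8520 × 500 = 4260000 N.
Try a within the flange: a = T/(0.85 f'_c b_f) = 4260000/(0.85 × 29 × 980) = 176.35 mm.
a = 176.35 > h_f = 135 mm: the block extends into the web. Split into flange-overhang and web parts.
C_f = 0.85 f'_c (b_f − b_w) h_f = 0.85 × 29 × (980 − 345) × 135 = 2113121 N.
Remaining web compression depth: a_w = (T − C_f)/(0.85 f'_c b_w) = (4260000 − 2113121)/(0.85 × 29 × 345) = 252.45 mm.
M_n = C_f(d − h_f/2) + (T − C_f)(d − a_w/2) = 2113121 × (745 − 67.5) + 2146879 × (745 − 126.225) = 1431.64 + 1328.44 = 2760.08 × 10⁶ N·mm.
M_n = 2760.08 kN·m.

M_n ≈ 2760 kN·m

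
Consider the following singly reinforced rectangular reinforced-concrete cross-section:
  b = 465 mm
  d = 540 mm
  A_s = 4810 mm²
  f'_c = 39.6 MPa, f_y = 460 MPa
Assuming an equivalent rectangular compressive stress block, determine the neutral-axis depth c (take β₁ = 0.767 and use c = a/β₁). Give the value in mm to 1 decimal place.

c ≈ 184.3 mm

T = A_s f_y = 4810 × 460 = 2212600 N = 2212.6 kN.
Setting C = 0.85 f'_c a b equal to T: a = 2212600/(0.85 × 39.6 × 465) = 141.363 mm.
With β₁ = 0.767, c = a/β₁ = 141.363/0.767 = 184.3 mm.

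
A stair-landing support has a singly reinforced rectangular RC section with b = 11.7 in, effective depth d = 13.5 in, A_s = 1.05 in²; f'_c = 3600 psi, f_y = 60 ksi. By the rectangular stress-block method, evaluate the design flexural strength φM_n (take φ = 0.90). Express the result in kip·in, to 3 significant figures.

T = A_s f_y = 1.05 × 60 = 63 kips.
a = T/(0.85 f'_c b) = 63/(0.85 × 3.6 × 11.7) = 1.760 in.
M_n = T(d − a/2) = 63 × (13.5 − 0.88) = 795.1 kip·in.
φM_n = 0.90 × 795.1 = 715.6 kip·in.

φM_n ≈ 716 kip·in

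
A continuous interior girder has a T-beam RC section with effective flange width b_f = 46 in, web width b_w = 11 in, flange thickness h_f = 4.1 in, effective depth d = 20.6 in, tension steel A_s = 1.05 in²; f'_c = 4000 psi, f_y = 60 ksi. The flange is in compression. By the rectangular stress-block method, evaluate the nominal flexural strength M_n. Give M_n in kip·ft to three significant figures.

M_n ≈ 107 kip·ft

Tension: T = A_s f_y = 1.05 × 60 = 63 kips.
Try a within the flange: a = T/(0.85 f'_c b_f) = 63/(0.85 × 4 × 46) = 0.403 in.
Since a = 0.403 ≤ h_f = 4.1 in, the stress block lies entirely in the flange; analyse as a rectangular beam of width b_f.
M_n = T(d − a/2) = 63 × (20.6 − 0.2015) = 1285.1 kip·in.
M_n = 1285.1/12 = 107.09 kip·ft.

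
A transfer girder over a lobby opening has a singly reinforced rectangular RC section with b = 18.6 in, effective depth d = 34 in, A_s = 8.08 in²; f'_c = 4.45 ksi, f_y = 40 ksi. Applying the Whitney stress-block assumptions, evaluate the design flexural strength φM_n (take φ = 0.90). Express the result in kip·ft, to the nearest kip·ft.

φM_n ≈ 768 kip·ft

T = A_s f_y = 8.08 × 40 = 323.2 kips.
a = T/(0.85 f'_c b) = 323.2/(0.85 × 4.45 × 18.6) = 4.594 in.
M_n = T(d − a/2) = 323.2 × (34 − 2.297) = 10246.4 kip·in = 10246.4/12 = 853.87 kip·ft.
φM_n = 0.90 × 853.87 = 768.48 kip·ft.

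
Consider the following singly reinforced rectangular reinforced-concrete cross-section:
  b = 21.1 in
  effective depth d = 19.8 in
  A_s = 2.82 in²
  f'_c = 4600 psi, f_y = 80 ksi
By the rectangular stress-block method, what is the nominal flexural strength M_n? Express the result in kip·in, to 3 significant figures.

T = A_s f_y = 2.82 × 80 = 225.6 kips.
a = T/(0.85 f'_c b) = 225.6/(0.85 × 4.6 × 21.1) = 2.735 in.
M_n = T(d − a/2) = 225.6 × (19.8 − 1.3675) = 4158.4 kip·in.

M_n ≈ 4160 kip·in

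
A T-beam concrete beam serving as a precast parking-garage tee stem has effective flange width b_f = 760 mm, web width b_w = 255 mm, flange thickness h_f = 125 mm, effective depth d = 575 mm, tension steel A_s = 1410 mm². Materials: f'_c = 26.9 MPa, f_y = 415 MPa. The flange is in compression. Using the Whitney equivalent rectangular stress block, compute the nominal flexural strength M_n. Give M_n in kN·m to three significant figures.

M_n ≈ 327 kN·m

Tension: T = A_s f_y = 1410 × 415 = 585150 N.
Try a within the flange: a = T/(0.85 f'_c b_f) = 585150/(0.85 × 26.9 × 760) = 33.67 mm.
Since a = 33.67 ≤ h_f = 125 mm, the stress block lies entirely in the flange; analyse as a rectangular beam of width b_f.
M_n = T(d − a/2) = 585150 × (575 − 16.835) = 326.61 × 10⁶ N·mm.
M_n = 326.61 kN·m.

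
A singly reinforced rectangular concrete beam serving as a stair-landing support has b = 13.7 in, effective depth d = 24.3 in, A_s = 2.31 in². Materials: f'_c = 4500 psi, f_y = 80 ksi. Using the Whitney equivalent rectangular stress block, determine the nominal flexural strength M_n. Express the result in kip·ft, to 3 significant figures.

T = A_s f_y = 2.31 × 80 = 184.8 kips.
a = T/(0.85 f'_c b) = 184.8/(0.85 × 4.5 × 13.7) = 3.527 in.
M_n = T(d − a/2) = 184.8 × (24.3 − 1.7635) = 4164.7 kip·in = 4164.7/12 = 347.06 kip·ft.

M_n ≈ 347 kip·ft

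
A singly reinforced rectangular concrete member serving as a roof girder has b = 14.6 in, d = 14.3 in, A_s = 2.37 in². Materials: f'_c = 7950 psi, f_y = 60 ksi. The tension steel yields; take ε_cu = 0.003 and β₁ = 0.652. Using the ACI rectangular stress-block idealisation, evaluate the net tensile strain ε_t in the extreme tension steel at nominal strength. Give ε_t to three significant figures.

a = A_s f_y/(0.85 f'_c b) = 1.441 in.
β₁ = 0.652, so c = a/β₁ = 1.441/0.652 = 2.210 in.
From the linear strain diagram with ε_cu = 0.003: ε_t = 0.003 (d − c)/c = 0.003 × (14.3 − 2.210)/2.210 = 0.0164.
Since ε_t ≥ 0.005, the section is tension-controlled.

ε_t ≈ 0.0164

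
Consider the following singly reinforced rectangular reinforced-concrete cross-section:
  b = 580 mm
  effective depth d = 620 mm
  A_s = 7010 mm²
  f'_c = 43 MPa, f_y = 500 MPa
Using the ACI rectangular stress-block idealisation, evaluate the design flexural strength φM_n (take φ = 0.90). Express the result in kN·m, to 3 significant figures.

T = A_s f_y = 7010 × 500 = 3505000 N = 3505 kN.
From C = T: a = T/(0.85 f'_c b) = 3505000/(0.85 × 43 × 580) = 165.34 mm.
M_n = T(d − a/2) = 3505 kN × (620 − 82.67) mm = 1883.34 kN·m.
φM_n = 0.90 × 1883.34 = 1695.01 kN·m.

φM_n ≈ 1700 kN·m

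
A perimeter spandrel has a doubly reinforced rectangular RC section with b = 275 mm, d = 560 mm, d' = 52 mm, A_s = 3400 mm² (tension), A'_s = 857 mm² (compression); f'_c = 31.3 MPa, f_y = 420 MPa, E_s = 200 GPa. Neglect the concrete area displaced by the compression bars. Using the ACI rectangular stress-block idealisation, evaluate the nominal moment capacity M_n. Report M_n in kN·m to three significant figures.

M_n ≈ 703 kN·m

Assume both tension and compression steel yield.
Net tension couple steel: A_s − A'_s = 2543 mm².
a = (A_s − A'_s) f_y / (0.85 f'_c b) = 1068060/(0.85 × 31.3 × 275) = 145.98 mm.
c = a/β₁ = 145.98/0.826 = 176.73 mm; ε'_s = 0.003(c − d')/c = 0.0021 ≥ f_y/E_s = 0.0021, so compression steel does yield.
M_n = (A_s − A'_s) f_y (d − a/2) + A'_s f_y (d − d') = [1068060 × (560 − 72.99) + 359940 × (560 − 52)] × 10⁻⁶ = 520.16 + 182.85 = 703.01 kN·m.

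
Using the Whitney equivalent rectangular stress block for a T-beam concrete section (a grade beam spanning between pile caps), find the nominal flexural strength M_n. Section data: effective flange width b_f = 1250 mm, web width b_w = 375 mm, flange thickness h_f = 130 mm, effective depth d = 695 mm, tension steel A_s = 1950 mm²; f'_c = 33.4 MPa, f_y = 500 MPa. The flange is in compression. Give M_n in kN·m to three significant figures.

Tension: T = A_s f_y = 1950 × 500 = 975000 N.
Try a within the flange: a = T/(0.85 f'_c b_f) = 975000/(0.85 × 33.4 × 1250) = 27.47 mm.
Since a = 27.47 ≤ h_f = 130 mm, the stress block lies entirely in the flange; analyse as a rectangular beam of width b_f.
M_n = T(d − a/2) = 975000 × (695 − 13.735) = 664.23 × 10⁶ N·mm.
M_n = 664.23 kN·m.

M_n ≈ 664 kN·m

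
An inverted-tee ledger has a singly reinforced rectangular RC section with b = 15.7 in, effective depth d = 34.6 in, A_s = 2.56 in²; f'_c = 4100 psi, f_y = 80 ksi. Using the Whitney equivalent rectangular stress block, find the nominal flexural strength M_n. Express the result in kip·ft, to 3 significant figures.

M_n ≈ 559 kip·ft

T = A_s f_y = 2.56 × 80 = 204.8 kips.
a = T/(0.85 f'_c b) = 204.8/(0.85 × 4.1 × 15.7) = 3.743 in.
M_n = T(d − a/2) = 204.8 × (34.6 − 1.8715) = 6702.8 kip·in = 6702.8/12 = 558.57 kip·ft.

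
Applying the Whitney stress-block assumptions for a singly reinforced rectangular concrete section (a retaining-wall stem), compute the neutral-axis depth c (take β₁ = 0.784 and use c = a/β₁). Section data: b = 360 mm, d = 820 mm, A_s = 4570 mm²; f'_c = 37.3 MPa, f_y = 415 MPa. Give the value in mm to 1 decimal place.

T = A_s f_y = 4570 × 415 = 1896550 N = 1896.55 kN.
Setting C = 0.85 f'_c a b equal to T: a = 1896550/(0.85 × 37.3 × 360) = 166.163 mm.
With β₁ = 0.784, c = a/β₁ = 166.163/0.784 = 211.9 mm.

c ≈ 211.9 mm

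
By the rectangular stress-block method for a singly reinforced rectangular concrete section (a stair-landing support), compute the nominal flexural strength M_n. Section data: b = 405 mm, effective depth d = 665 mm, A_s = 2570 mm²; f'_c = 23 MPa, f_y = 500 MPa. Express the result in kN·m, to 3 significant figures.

T = A_s f_y = 2570 × 500 = 1285000 N = 1285 kN.
From C = T: a = T/(0.85 f'_c b) = 1285000/(0.85 × 23 × 405) = 162.29 mm.
M_n = T(d − a/2) = 1285 kN × (665 − 81.145) mm = 750.25 kN·m.

M_n ≈ 750 kN·m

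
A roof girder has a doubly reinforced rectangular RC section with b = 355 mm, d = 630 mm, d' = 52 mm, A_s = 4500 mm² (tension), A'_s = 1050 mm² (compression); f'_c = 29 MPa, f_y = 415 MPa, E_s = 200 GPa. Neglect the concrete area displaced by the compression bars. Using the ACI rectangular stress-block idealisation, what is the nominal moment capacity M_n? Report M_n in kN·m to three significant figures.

M_n ≈ 1040 kN·m

Assume both tension and compression steel yield.
Net tension couple steel: A_s − A'_s = 3450 mm².
a = (A_s − A'_s) f_y / (0.85 f'_c b) = 1431750/(0.85 × 29 × 355) = 163.61 mm.
c = a/β₁ = 163.61/0.843 = 194.08 mm; ε'_s = 0.003(c − d')/c = 0.0022 ≥ f_y/E_s = 0.0021, so compression steel does yield.
M_n = (A_s − A'_s) f_y (d − a/2) + A'_s f_y (d − d') = [1431750 × (630 − 81.805) + 435750 × (630 − 52)] × 10⁻⁶ = 784.88 + 251.86 = 1036.74 kN·m.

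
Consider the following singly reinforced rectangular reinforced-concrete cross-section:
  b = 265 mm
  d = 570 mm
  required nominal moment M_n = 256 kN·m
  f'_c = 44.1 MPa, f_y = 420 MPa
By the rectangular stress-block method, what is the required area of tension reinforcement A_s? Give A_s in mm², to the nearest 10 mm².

A_s ≈ 1120 mm²

With M_n = 0.85 f'_c a b (d − a/2), solve the quadratic for a:
a = d − √(d² − 2M_n/(0.85 f'_c b)) = 570 − √(570² − 2 × 256×10⁶/(0.85 × 44.1 × 265)) = 47.16 mm.
A_s = 0.85 f'_c a b / f_y = 0.85 × 44.1 × 47.16 × 265 / 420 = 1115.4 mm².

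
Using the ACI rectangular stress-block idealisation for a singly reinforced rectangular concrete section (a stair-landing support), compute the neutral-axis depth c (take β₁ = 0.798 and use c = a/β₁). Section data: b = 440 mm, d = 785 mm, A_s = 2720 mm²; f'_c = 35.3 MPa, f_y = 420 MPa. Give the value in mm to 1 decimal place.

T = A_s f_y = 2720 × 420 = 1142400 N = 1142.4 kN.
Setting C = 0.85 f'_c a b equal to T: a = 1142400/(0.85 × 35.3 × 440) = 86.531 mm.
With β₁ = 0.798, c = a/β₁ = 86.531/0.798 = 108.4 mm.

c ≈ 108.4 mm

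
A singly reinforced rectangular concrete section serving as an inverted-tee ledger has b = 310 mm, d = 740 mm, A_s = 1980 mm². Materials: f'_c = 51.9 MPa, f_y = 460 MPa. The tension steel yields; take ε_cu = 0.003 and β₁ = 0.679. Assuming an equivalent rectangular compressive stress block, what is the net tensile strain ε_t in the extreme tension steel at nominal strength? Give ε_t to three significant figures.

a = A_s f_y/(0.85 f'_c b) = 66.60 mm.
β₁ = 0.679, so c = a/β₁ = 66.60/0.679 = 98.09 mm.
From the linear strain diagram with ε_cu = 0.003: ε_t = 0.003 (d − c)/c = 0.003 × (740 − 98.09)/98.09 = 0.0196.
Since ε_t ≥ 0.005, the section is tension-controlled.

ε_t ≈ 0.0196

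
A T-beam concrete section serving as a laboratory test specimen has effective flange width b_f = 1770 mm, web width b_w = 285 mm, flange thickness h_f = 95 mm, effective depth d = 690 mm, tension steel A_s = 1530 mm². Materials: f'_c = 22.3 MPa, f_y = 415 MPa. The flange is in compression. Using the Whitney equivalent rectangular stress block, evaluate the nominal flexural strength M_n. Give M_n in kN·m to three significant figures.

Tension: T = A_s f_y = 1530 × 415 = 634950 N.
Try a within the flange: a = T/(0.85 f'_c b_f) = 634950/(0.85 × 22.3 × 1770) = 18.93 mm.
Since a = 18.93 ≤ h_f = 95 mm, the stress block lies entirely in the flange; analyse as a rectangular beam of width b_f.
M_n = T(d − a/2) = 634950 × (690 − 9.465) = 432.11 × 10⁶ N·mm.
M_n = 432.11 kN·m.

M_n ≈ 432 kN·m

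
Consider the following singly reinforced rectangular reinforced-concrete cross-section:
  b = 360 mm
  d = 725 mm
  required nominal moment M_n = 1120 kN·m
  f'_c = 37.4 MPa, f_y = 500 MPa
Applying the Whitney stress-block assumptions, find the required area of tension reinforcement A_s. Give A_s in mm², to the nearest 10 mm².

With M_n = 0.85 f'_c a b (d − a/2), solve the quadratic for a:
a = d − √(d² − 2M_n/(0.85 f'_c b)) = 725 − √(725² − 2 × 1120×10⁶/(0.85 × 37.4 × 360)) = 150.63 mm.
A_s = 0.85 f'_c a b / f_y = 0.85 × 37.4 × 150.63 × 360 / 500 = 3447.7 mm².

A_s ≈ 3450 mm²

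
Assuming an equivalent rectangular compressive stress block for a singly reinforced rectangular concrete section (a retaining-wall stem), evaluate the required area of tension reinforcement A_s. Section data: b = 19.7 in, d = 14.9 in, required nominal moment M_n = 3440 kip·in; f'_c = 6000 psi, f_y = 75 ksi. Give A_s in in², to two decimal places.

From M_n = 0.85 f'_c a b (d − a/2):
a = d − √(d² − 2M_n/(0.85 f'_c b)) = 14.9 − √(14.9² − 2 × 3440/(0.85 × 6 × 19.7)) = 2.509 in.
A_s = 0.85 f'_c a b / f_y = 0.85 × 6 × 2.509 × 19.7 / 75 = 3.361 in².

A_s ≈ 3.36 in²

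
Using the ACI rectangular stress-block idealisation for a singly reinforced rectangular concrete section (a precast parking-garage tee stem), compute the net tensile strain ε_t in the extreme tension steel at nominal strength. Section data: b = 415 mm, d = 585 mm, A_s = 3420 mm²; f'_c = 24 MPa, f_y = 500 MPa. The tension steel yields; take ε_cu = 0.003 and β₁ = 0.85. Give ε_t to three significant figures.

ε_t ≈ 0.00439

a = A_s f_y/(0.85 f'_c b) = 201.98 mm.
β₁ = 0.85, so c = a/β₁ = 201.98/0.85 = 237.62 mm.
From the linear strain diagram with ε_cu = 0.003: ε_t = 0.003 (d − c)/c = 0.003 × (585 − 237.62)/237.62 = 0.00439.
ε_t is between 0.004 and 0.005 — transition zone.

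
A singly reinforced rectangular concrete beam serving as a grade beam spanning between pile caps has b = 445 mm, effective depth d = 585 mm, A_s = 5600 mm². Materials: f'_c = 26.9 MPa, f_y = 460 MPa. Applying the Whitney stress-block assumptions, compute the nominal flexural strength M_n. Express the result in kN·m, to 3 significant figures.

T = A_s f_y = 5600 × 460 = 2576000 N = 2576 kN.
From C = T: a = T/(0.85 f'_c b) = 2576000/(0.85 × 26.9 × 445) = 253.17 mm.
M_n = T(d − a/2) = 2576 kN × (585 − 126.585) mm = 1180.88 kN·m.

M_n ≈ 1180 kN·m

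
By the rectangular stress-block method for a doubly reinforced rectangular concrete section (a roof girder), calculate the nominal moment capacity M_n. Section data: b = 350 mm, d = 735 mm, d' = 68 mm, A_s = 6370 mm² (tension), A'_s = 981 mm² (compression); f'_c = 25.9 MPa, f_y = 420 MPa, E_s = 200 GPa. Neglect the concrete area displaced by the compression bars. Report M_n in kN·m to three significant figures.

Assume both tension and compression steel yield.
Net tension couple steel: A_s − A'_s = 5389 mm².
a = (A_s − A'_s) f_y / (0.85 f'_c b) = 2263380/(0.85 × 25.9 × 350) = 293.75 mm.
c = a/β₁ = 293.75/0.85 = 345.59 mm; ε'_s = 0.003(c − d')/c = 0.0024 ≥ f_y/E_s = 0.0021, so compression steel does yield.
M_n = (A_s − A'_s) f_y (d − a/2) + A'_s f_y (d − d') = [2263380 × (735 − 146.875) + 412020 × (735 − 68)] × 10⁻⁶ = 1331.15 + 274.82 = 1605.97 kN·m.

M_n ≈ 1610 kN·m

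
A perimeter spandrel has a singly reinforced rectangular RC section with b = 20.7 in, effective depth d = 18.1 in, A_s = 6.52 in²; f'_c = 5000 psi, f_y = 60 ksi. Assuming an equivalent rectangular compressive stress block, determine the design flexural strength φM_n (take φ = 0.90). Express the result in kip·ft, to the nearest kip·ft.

φM_n ≈ 466 kip·ft

T = A_s f_y = 6.52 × 60 = 391.2 kips.
a = T/(0.85 f'_c b) = 391.2/(0.85 × 5 × 20.7) = 4.447 in.
M_n = T(d − a/2) = 391.2 × (18.1 − 2.2235) = 6210.9 kip·in = 6210.9/12 = 517.58 kip·ft.
φM_n = 0.90 × 517.58 = 465.82 kip·ft.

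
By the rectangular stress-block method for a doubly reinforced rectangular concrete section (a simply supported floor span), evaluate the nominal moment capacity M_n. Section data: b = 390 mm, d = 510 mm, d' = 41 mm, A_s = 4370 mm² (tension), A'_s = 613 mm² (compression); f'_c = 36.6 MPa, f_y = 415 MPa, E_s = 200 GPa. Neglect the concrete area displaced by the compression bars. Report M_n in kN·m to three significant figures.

Assume both tension and compression steel yield.
Net tension couple steel: A_s − A'_s = 3757 mm².
a = (A_s − A'_s) f_y / (0.85 f'_c b) = 1559155/(0.85 × 36.6 × 390) = 128.51 mm.
c = a/β₁ = 128.51/0.789 = 162.88 mm; ε'_s = 0.003(c − d')/c = 0.0022 ≥ f_y/E_s = 0.0021, so compression steel does yield.
M_n = (A_s − A'_s) f_y (d − a/2) + A'_s f_y (d − d') = [1559155 × (510 − 64.255) + 254395 × (510 − 41)] × 10⁻⁶ = 694.99 + 119.31 = 814.30 kN·m.

M_n ≈ 814 kN·m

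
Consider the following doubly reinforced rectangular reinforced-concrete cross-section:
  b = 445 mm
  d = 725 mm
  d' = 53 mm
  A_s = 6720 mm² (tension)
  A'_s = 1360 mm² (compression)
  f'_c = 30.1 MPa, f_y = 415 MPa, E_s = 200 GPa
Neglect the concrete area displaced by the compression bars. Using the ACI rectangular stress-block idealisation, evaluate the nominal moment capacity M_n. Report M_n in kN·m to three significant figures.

M_n ≈ 1770 kN·m

Assume both tension and compression steel yield.
Net tension couple steel: A_s − A'_s = 5360 mm².
a = (A_s − A'_s) f_y / (0.85 f'_c b) = 2224400/(0.85 × 30.1 × 445) = 195.37 mm.
c = a/β₁ = 195.37/0.835 = 233.98 mm; ε'_s = 0.003(c − d')/c = 0.0023 ≥ f_y/E_s = 0.0021, so compression steel does yield.
M_n = (A_s − A'_s) f_y (d − a/2) + A'_s f_y (d − d') = [2224400 × (725 − 97.685) + 564400 × (725 − 53)] × 10⁻⁶ = 1395.40 + 379.28 = 1774.68 kN·m.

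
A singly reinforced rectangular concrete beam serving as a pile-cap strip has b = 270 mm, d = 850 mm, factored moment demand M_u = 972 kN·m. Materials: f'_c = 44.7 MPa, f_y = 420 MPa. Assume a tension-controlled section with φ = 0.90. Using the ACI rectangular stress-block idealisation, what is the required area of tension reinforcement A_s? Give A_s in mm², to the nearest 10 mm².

A_s ≈ 3290 mm²

M_n = M_u/φ = 972/0.90 = 1080 kN·m.
With M_n = 0.85 f'_c a b (d − a/2), solve the quadratic for a:
a = d − √(d² − 2M_n/(0.85 f'_c b)) = 850 − √(850² − 2 × 1080×10⁶/(0.85 × 44.7 × 270)) = 134.50 mm.
A_s = 0.85 f'_c a b / f_y = 0.85 × 44.7 × 134.50 × 270 / 420 = 3285.2 mm².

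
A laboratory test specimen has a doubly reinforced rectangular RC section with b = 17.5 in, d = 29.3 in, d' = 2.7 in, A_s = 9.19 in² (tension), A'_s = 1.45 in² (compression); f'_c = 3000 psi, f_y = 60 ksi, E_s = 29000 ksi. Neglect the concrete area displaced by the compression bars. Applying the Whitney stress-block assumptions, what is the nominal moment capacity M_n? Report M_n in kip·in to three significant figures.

Assume both steels yield.
a = (A_s − A'_s) f_y/(0.85 f'_c b) = (9.19 − 1.45) × 60/(0.85 × 3 × 17.5) = 10.407 in.
c = a/β₁ = 10.407/0.85 = 12.244 in; ε'_s = 0.003(c − d')/c = 0.0023 ≥ ε_y = 0.0021, so the compression steel yields.
M_n = (A_s − A'_s) f_y (d − a/2) + A'_s f_y (d − d') = 464.4 × (29.3 − 5.2035) + 87 × (29.3 − 2.7) = 11190.4 + 2314.2 = 13504.6 kip·in.

M_n ≈ 13500 kip·in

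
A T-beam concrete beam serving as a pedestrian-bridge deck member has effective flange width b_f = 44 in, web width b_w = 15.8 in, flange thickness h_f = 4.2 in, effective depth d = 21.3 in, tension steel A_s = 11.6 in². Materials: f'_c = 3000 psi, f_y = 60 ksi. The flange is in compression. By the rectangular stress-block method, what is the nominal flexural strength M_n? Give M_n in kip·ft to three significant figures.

Tension: T = A_s f_y = 11.6 × 60 = 696 kips.
Try a within the flange: a = T/(0.85 f'_c b_f) = 696/(0.85 × 3 × 44) = 6.203 in.
a = 6.203 > h_f = 4.2 in: the block extends into the web. Split into flange-overhang and web parts.
C_f = 0.85 f'_c (b_f − b_w) h_f = 0.85 × 3 × (44 − 15.8) × 4.2 = 302.0 kips.
Remaining web compression depth: a_w = (T − C_f)/(0.85 f'_c b_w) = (696 − 302.0)/(0.85 × 3 × 15.8) = 9.779 in.
M_n = C_f(d − h_f/2) + (T − C_f)(d − a_w/2) = 302.0 × (21.3 − 2.1) + 394 × (21.3 − 4.8895) = 5798.4 + 6465.7 = 12264.1 kip·in.
M_n = 12264.1/12 = 1022.01 kip·ft.

M_n ≈ 1020 kip·ft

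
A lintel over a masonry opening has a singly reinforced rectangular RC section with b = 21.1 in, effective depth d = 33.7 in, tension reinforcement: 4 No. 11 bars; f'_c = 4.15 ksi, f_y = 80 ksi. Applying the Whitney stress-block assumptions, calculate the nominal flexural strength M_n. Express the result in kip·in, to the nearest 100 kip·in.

A_s = 4 × 1.56 = 6.24 in².
T = A_s f_y = 6.24 × 80 = 499.2 kips.
a = T/(0.85 f'_c b) = 499.2/(0.85 × 4.15 × 21.1) = 6.707 in.
M_n = T(d − a/2) = 499.2 × (33.7 − 3.3535) = 15149.0 kip·in.

M_n ≈ 15100 kip·in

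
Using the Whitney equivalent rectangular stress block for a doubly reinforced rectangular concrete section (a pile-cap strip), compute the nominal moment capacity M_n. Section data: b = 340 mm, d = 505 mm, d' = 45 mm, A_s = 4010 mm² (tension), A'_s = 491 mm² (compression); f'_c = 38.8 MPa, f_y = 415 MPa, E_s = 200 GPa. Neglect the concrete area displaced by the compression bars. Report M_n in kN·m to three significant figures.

Assume both tension and compression steel yield.
Net tension couple steel: A_s − A'_s = 3519 mm².
a = (A_s − A'_s) f_y / (0.85 f'_c b) = 1460385/(0.85 × 38.8 × 340) = 130.24 mm.
c = a/β₁ = 130.24/0.773 = 168.49 mm; ε'_s = 0.003(c − d')/c = 0.0022 ≥ f_y/E_s = 0.0021, so compression steel does yield.
M_n = (A_s − A'_s) f_y (d − a/2) + A'_s f_y (d − d') = [1460385 × (505 − 65.12) + 203765 × (505 − 45)] × 10⁻⁶ = 642.39 + 93.73 = 736.12 kN·m.

M_n ≈ 736 kN·m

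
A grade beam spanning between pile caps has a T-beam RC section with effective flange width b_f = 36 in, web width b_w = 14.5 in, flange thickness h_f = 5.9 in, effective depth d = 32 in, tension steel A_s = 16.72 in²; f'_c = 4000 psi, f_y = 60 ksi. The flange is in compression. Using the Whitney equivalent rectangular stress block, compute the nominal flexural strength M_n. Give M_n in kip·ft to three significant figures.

Tension: T = A_s f_y = 16.72 × 60 = 1003.2 kips.
Try a within the flange: a = T/(0.85 f'_c b_f) = 1003.2/(0.85 × 4 × 36) = 8.196 in.
a = 8.196 > h_f = 5.9 in: the block extends into the web. Split into flange-overhang and web parts.
C_f = 0.85 f'_c (b_f − b_w) h_f = 0.85 × 4 × (36 − 14.5) × 5.9 = 431.3 kips.
Remaining web compression depth: a_w = (T − C_f)/(0.85 f'_c b_w) = (1003.2 − 431.3)/(0.85 × 4 × 14.5) = 11.600 in.
M_n = C_f(d − h_f/2) + (T − C_f)(d − a_w/2) = 431.3 × (32 − 2.95) + 571.9 × (32 − 5.8) = 12529.3 + 14983.8 = 27513.1 kip·in.
M_n = 27513.1/12 = 2292.76 kip·ft.

M_n ≈ 2290 kip·ft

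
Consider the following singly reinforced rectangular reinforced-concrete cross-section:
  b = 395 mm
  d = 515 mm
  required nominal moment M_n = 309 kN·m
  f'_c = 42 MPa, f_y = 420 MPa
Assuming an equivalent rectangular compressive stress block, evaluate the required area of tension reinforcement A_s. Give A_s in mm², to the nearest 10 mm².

With M_n = 0.85 f'_c a b (d − a/2), solve the quadratic for a:
a = d − √(d² − 2M_n/(0.85 f'_c b)) = 515 − √(515² − 2 × 309×10⁶/(0.85 × 42 × 395)) = 44.47 mm.
A_s = 0.85 f'_c a b / f_y = 0.85 × 42 × 44.47 × 395 / 420 = 1493.1 mm².

A_s ≈ 1490 mm²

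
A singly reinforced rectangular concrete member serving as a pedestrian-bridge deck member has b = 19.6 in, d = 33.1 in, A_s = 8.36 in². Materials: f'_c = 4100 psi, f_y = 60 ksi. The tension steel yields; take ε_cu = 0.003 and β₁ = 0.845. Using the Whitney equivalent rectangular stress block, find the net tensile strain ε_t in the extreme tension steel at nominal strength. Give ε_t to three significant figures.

a = A_s f_y/(0.85 f'_c b) = 7.343 in.
β₁ = 0.845, so c = a/β₁ = 7.343/0.845 = 8.690 in.
From the linear strain diagram with ε_cu = 0.003: ε_t = 0.003 (d − c)/c = 0.003 × (33.1 − 8.690)/8.690 = 0.00843.
Since ε_t ≥ 0.005, the section is tension-controlled.

ε_t ≈ 0.00843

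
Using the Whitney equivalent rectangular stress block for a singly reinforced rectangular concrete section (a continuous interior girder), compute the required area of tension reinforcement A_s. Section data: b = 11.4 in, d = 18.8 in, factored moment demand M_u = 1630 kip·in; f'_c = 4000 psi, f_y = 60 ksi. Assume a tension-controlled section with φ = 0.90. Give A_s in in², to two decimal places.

M_n = M_u/φ = 1630/0.90 = 1811.11 kip·in.
From M_n = 0.85 f'_c a b (d − a/2):
a = d − √(d² − 2M_n/(0.85 f'_c b)) = 18.8 − √(18.8² − 2 × 1811.11/(0.85 × 4 × 11.4)) = 2.676 in.
A_s = 0.85 f'_c a b / f_y = 0.85 × 4 × 2.676 × 11.4 / 60 = 1.729 in².

A_s ≈ 1.73 in²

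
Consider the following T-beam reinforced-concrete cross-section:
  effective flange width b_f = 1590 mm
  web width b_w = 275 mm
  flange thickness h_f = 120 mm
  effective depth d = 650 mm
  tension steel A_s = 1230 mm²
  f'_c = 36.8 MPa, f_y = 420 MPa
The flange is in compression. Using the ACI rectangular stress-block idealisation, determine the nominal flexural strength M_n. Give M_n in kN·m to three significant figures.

Tension: T = A_s f_y = 1230 × 420 = 516600 N.
Try a within the flange: a = T/(0.85 f'_c b_f) = 516600/(0.85 × 36.8 × 1590) = 10.39 mm.
Since a = 10.39 ≤ h_f = 120 mm, the stress block lies entirely in the flange; analyse as a rectangular beam of width b_f.
M_n = T(d − a/2) = 516600 × (650 − 5.195) = 333.11 × 10⁶ N·mm.
M_n = 333.11 kN·m.

M_n ≈ 333 kN·m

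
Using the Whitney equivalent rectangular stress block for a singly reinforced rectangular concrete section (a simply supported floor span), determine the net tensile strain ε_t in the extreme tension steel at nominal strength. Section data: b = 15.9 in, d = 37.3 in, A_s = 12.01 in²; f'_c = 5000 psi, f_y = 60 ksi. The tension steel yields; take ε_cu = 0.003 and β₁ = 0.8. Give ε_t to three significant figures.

a = A_s f_y/(0.85 f'_c b) = 10.664 in.
β₁ = 0.8, so c = a/β₁ = 10.664/0.8 = 13.330 in.
From the linear strain diagram with ε_cu = 0.003: ε_t = 0.003 (d − c)/c = 0.003 × (37.3 − 13.330)/13.330 = 0.00539.
Since ε_t ≥ 0.005, the section is tension-controlled.

ε_t ≈ 0.00539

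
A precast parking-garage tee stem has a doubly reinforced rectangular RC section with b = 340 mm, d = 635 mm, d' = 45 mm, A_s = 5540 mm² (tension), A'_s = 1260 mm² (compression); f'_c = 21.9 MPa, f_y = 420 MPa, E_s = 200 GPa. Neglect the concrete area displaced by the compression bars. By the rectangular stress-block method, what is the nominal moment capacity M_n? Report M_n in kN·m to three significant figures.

Assume both tension and compression steel yield.
Net tension couple steel: A_s − A'_s = 4280 mm².
a = (A_s − A'_s) f_y / (0.85 f'_c b) = 1797600/(0.85 × 21.9 × 340) = 284.02 mm.
c = a/β₁ = 284.02/0.85 = 334.14 mm; ε'_s = 0.003(c − d')/c = 0.0026 ≥ f_y/E_s = 0.0021, so compression steel does yield.
M_n = (A_s − A'_s) f_y (d − a/2) + A'_s f_y (d − d') = [1797600 × (635 − 142.01) + 529200 × (635 − 45)] × 10⁻⁶ = 886.20 + 312.23 = 1198.43 kN·m.

M_n ≈ 1200 kN·m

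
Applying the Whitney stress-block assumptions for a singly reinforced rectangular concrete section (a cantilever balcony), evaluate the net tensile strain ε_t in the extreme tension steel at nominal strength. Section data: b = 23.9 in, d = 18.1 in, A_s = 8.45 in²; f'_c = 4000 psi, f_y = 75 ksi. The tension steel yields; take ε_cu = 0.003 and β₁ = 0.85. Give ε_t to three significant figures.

a = A_s f_y/(0.85 f'_c b) = 7.799 in.
β₁ = 0.85, so c = a/β₁ = 7.799/0.85 = 9.175 in.
From the linear strain diagram with ε_cu = 0.003: ε_t = 0.003 (d − c)/c = 0.003 × (18.1 − 9.175)/9.175 = 0.00292.
ε_t < 0.004 — the section is over-reinforced for flexure under ACI limits.

ε_t ≈ 0.00292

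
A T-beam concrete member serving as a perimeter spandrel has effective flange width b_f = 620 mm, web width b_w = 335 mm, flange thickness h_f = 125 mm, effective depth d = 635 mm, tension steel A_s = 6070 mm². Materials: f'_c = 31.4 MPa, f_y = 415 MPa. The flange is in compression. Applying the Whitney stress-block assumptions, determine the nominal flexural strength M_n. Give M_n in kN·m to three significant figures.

M_n ≈ 1400 kN·m

Tension: T = A_s f_y = 6070 × 415 = 2519050 N.
Try a within the flange: a = T/(0.85 f'_c b_f) = 2519050/(0.85 × 31.4 × 620) = 152.23 mm.
a = 152.23 > h_f = 125 mm: the block extends into the web. Split into flange-overhang and web parts.
C_f = 0.85 f'_c (b_f − b_w) h_f = 0.85 × 31.4 × (620 − 335) × 125 = 950831 N.
Remaining web compression depth: a_w = (T − C_f)/(0.85 f'_c b_w) = (2519050 − 950831)/(0.85 × 31.4 × 335) = 175.39 mm.
M_n = C_f(d − h_f/2) + (T − C_f)(d − a_w/2) = 950831 × (635 − 62.5) + 1568219 × (635 − 87.695) = 544.35 + 858.29 = 1402.64 × 10⁶ N·mm.
M_n = 1402.64 kN·m.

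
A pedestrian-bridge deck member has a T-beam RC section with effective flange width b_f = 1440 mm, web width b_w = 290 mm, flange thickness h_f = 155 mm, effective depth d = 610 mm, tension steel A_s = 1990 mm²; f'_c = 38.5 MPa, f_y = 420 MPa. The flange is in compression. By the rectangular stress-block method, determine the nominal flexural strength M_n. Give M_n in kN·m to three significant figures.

M_n ≈ 502 kN·m

Tension: T = A_s f_y = 1990 × 420 = 835800 N.
Try a within the flange: a = T/(0.85 f'_c b_f) = 835800/(0.85 × 38.5 × 1440) = 17.74 mm.
Since a = 17.74 ≤ h_f = 155 mm, the stress block lies entirely in the flange; analyse as a rectangular beam of width b_f.
M_n = T(d − a/2) = 835800 × (610 − 8.87) = 502.42 × 10⁶ N·mm.
M_n = 502.42 kN·m.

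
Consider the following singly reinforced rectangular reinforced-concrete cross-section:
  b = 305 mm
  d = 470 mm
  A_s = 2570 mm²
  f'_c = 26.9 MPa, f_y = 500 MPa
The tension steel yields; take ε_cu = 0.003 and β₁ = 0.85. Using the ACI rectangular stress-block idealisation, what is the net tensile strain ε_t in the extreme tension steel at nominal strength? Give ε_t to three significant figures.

a = A_s f_y/(0.85 f'_c b) = 184.26 mm.
β₁ = 0.85, so c = a/β₁ = 184.26/0.85 = 216.78 mm.
From the linear strain diagram with ε_cu = 0.003: ε_t = 0.003 (d − c)/c = 0.003 × (470 − 216.78)/216.78 = 0.00350.
ε_t < 0.004 — the section is over-reinforced for flexure under ACI limits.

ε_t ≈ 0.00350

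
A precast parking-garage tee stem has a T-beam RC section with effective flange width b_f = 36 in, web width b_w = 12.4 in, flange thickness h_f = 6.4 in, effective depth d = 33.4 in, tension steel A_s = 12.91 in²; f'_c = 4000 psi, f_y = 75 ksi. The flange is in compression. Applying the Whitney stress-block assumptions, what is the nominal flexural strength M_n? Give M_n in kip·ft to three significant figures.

Tension: T = A_s f_y = 12.91 × 75 = 968.25 kips.
Try a within the flange: a = T/(0.85 f'_c b_f) = 968.25/(0.85 × 4 × 36) = 7.911 in.
a = 7.911 > h_f = 6.4 in: the block extends into the web. Split into flange-overhang and web parts.
C_f = 0.85 f'_c (b_f − b_w) h_f = 0.85 × 4 × (36 − 12.4) × 6.4 = 513.5 kips.
Remaining web compression depth: a_w = (T − C_f)/(0.85 f'_c b_w) = (968.25 − 513.5)/(0.85 × 4 × 12.4) = 10.786 in.
M_n = C_f(d − h_f/2) + (T − C_f)(d − a_w/2) = 513.5 × (33.4 − 3.2) + 454.75 × (33.4 − 5.393) = 15507.7 + 12736.2 = 28243.9 kip·in.
M_n = 28243.9/12 = 2353.66 kip·ft.

M_n ≈ 2350 kip·ft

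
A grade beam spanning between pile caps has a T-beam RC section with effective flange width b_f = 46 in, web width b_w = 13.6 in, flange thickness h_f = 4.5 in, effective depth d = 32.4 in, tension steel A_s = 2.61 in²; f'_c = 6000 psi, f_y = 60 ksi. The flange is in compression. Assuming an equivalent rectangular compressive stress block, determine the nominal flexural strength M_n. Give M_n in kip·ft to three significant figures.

Tension: T = A_s f_y = 2.61 × 60 = 156.6 kips.
Try a within the flange: a = T/(0.85 f'_c b_f) = 156.6/(0.85 × 6 × 46) = 0.668 in.
Since a = 0.668 ≤ h_f = 4.5 in, the stress block lies entirely in the flange; analyse as a rectangular beam of width b_f.
M_n = T(d − a/2) = 156.6 × (32.4 − 0.334) = 5021.5 kip·in.
M_n = 5021.5/12 = 418.46 kip·ft.

M_n ≈ 418 kip·ft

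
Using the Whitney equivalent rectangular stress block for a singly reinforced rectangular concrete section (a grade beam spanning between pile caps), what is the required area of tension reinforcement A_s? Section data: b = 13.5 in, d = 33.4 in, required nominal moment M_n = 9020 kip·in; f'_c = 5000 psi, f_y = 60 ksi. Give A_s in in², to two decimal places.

A_s ≈ 4.87 in²

From M_n = 0.85 f'_c a b (d − a/2):
a = d − √(d² − 2M_n/(0.85 f'_c b)) = 33.4 − √(33.4² − 2 × 9020/(0.85 × 5 × 13.5)) = 5.096 in.
A_s = 0.85 f'_c a b / f_y = 0.85 × 5 × 5.096 × 13.5 / 60 = 4.873 in².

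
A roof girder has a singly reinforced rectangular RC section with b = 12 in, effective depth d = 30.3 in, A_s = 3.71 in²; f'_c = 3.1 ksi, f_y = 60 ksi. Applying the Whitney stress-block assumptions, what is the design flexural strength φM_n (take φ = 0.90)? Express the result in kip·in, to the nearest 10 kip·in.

T = A_s f_y = 3.71 × 60 = 222.6 kips.
a = T/(0.85 f'_c b) = 222.6/(0.85 × 3.1 × 12) = 7.040 in.
M_n = T(d − a/2) = 222.6 × (30.3 − 3.52) = 5961.2 kip·in.
φM_n = 0.90 × 5961.2 = 5365.1 kip·in.

φM_n ≈ 5370 kip·in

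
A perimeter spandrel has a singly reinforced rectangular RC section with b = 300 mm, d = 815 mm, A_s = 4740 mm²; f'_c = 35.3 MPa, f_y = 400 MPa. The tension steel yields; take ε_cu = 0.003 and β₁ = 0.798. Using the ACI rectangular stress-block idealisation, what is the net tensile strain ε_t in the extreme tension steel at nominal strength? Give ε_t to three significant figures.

a = A_s f_y/(0.85 f'_c b) = 210.63 mm.
β₁ = 0.798, so c = a/β₁ = 210.63/0.798 = 263.95 mm.
From the linear strain diagram with ε_cu = 0.003: ε_t = 0.003 (d − c)/c = 0.003 × (815 − 263.95)/263.95 = 0.00626.
Since ε_t ≥ 0.005, the section is tension-controlled.

ε_t ≈ 0.00626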